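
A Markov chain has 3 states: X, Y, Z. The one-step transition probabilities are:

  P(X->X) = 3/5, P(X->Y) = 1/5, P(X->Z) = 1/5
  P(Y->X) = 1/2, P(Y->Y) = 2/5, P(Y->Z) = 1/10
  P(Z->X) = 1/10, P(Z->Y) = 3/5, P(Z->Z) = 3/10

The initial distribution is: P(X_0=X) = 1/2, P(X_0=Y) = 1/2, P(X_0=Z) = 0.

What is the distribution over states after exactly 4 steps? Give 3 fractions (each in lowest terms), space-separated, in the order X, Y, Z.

Propagating the distribution step by step (d_{t+1} = d_t * P):
d_0 = (X=1/2, Y=1/2, Z=0)
  d_1[X] = 1/2*3/5 + 1/2*1/2 + 0*1/10 = 11/20
  d_1[Y] = 1/2*1/5 + 1/2*2/5 + 0*3/5 = 3/10
  d_1[Z] = 1/2*1/5 + 1/2*1/10 + 0*3/10 = 3/20
d_1 = (X=11/20, Y=3/10, Z=3/20)
  d_2[X] = 11/20*3/5 + 3/10*1/2 + 3/20*1/10 = 99/200
  d_2[Y] = 11/20*1/5 + 3/10*2/5 + 3/20*3/5 = 8/25
  d_2[Z] = 11/20*1/5 + 3/10*1/10 + 3/20*3/10 = 37/200
d_2 = (X=99/200, Y=8/25, Z=37/200)
  d_3[X] = 99/200*3/5 + 8/25*1/2 + 37/200*1/10 = 951/2000
  d_3[Y] = 99/200*1/5 + 8/25*2/5 + 37/200*3/5 = 169/500
  d_3[Z] = 99/200*1/5 + 8/25*1/10 + 37/200*3/10 = 373/2000
d_3 = (X=951/2000, Y=169/500, Z=373/2000)
  d_4[X] = 951/2000*3/5 + 169/500*1/2 + 373/2000*1/10 = 9459/20000
  d_4[Y] = 951/2000*1/5 + 169/500*2/5 + 373/2000*3/5 = 1711/5000
  d_4[Z] = 951/2000*1/5 + 169/500*1/10 + 373/2000*3/10 = 3697/20000
d_4 = (X=9459/20000, Y=1711/5000, Z=3697/20000)

Answer: 9459/20000 1711/5000 3697/20000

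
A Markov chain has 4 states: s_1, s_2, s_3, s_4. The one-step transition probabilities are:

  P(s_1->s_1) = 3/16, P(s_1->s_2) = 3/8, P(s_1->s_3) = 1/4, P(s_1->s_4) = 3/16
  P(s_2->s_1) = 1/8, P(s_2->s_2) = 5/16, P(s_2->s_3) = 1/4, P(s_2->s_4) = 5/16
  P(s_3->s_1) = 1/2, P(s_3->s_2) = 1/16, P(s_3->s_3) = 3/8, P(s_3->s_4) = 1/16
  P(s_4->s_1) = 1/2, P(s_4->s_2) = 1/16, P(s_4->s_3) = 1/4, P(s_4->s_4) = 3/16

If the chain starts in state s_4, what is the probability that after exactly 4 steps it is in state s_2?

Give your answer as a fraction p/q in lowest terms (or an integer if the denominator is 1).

Answer: 7055/32768

Derivation:
Computing P^4 by repeated multiplication:
P^1 =
  s_1: [3/16, 3/8, 1/4, 3/16]
  s_2: [1/8, 5/16, 1/4, 5/16]
  s_3: [1/2, 1/16, 3/8, 1/16]
  s_4: [1/2, 1/16, 1/4, 3/16]
P^2 =
  s_1: [77/256, 55/256, 9/32, 13/64]
  s_2: [11/32, 23/128, 9/32, 25/128]
  s_3: [41/128, 15/64, 19/64, 19/128]
  s_4: [41/128, 15/64, 9/32, 21/128]
P^3 =
  s_1: [1333/4096, 861/4096, 73/256, 367/2048]
  s_2: [333/1024, 55/256, 73/256, 179/1024]
  s_3: [639/2048, 453/2048, 147/512, 23/128]
  s_4: [639/2048, 453/2048, 73/256, 93/512]
P^4 =
  s_1: [20937/65536, 14205/65536, 585/2048, 5837/32768]
  s_2: [5207/16384, 3569/16384, 585/2048, 183/1024]
  s_3: [10471/32768, 7055/32768, 1171/4096, 2937/16384]
  s_4: [10471/32768, 7055/32768, 585/2048, 2941/16384]

(P^4)[s_4 -> s_2] = 7055/32768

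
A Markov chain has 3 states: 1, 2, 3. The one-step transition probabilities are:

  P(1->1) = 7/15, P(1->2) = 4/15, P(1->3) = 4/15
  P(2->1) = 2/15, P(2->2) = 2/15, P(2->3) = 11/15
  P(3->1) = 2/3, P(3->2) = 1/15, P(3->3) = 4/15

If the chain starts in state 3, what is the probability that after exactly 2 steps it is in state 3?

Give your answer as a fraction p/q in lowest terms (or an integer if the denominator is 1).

Computing P^2 by repeated multiplication:
P^1 =
  1: [7/15, 4/15, 4/15]
  2: [2/15, 2/15, 11/15]
  3: [2/3, 1/15, 4/15]
P^2 =
  1: [97/225, 8/45, 88/225]
  2: [128/225, 23/225, 74/225]
  3: [112/225, 46/225, 67/225]

(P^2)[3 -> 3] = 67/225

Answer: 67/225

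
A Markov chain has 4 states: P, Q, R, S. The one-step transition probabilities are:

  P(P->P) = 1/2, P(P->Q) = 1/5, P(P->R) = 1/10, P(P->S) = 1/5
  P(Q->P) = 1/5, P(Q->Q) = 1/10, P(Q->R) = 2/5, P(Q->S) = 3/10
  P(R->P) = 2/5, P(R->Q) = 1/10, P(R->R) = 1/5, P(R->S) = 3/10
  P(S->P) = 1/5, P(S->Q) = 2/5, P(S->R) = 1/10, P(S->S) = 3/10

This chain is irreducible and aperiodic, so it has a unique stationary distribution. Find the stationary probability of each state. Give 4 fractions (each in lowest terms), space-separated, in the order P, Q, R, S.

Answer: 151/447 191/894 163/894 119/447

Derivation:
The stationary distribution satisfies pi = pi * P, i.e.:
  pi_P = 1/2*pi_P + 1/5*pi_Q + 2/5*pi_R + 1/5*pi_S
  pi_Q = 1/5*pi_P + 1/10*pi_Q + 1/10*pi_R + 2/5*pi_S
  pi_R = 1/10*pi_P + 2/5*pi_Q + 1/5*pi_R + 1/10*pi_S
  pi_S = 1/5*pi_P + 3/10*pi_Q + 3/10*pi_R + 3/10*pi_S
with normalization: pi_P + pi_Q + pi_R + pi_S = 1.

Using the first 3 balance equations plus normalization, the linear system A*pi = b is:
  [-1/2, 1/5, 2/5, 1/5] . pi = 0
  [1/5, -9/10, 1/10, 2/5] . pi = 0
  [1/10, 2/5, -4/5, 1/10] . pi = 0
  [1, 1, 1, 1] . pi = 1

Solving yields:
  pi_P = 151/447
  pi_Q = 191/894
  pi_R = 163/894
  pi_S = 119/447

Verification (pi * P):
  151/447*1/2 + 191/894*1/5 + 163/894*2/5 + 119/447*1/5 = 151/447 = pi_P  (ok)
  151/447*1/5 + 191/894*1/10 + 163/894*1/10 + 119/447*2/5 = 191/894 = pi_Q  (ok)
  151/447*1/10 + 191/894*2/5 + 163/894*1/5 + 119/447*1/10 = 163/894 = pi_R  (ok)
  151/447*1/5 + 191/894*3/10 + 163/894*3/10 + 119/447*3/10 = 119/447 = pi_S  (ok)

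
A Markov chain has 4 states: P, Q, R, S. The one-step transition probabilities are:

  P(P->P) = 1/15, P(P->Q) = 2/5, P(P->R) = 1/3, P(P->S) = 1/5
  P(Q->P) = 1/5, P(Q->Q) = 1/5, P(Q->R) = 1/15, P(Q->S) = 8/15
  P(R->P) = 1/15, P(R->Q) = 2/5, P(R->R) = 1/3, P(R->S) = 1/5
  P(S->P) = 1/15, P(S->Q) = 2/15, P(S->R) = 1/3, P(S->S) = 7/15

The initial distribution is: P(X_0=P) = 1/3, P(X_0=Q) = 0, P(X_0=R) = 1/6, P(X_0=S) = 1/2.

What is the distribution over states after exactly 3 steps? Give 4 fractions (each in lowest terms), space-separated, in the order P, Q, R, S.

Answer: 341/3375 836/3375 893/3375 29/75

Derivation:
Propagating the distribution step by step (d_{t+1} = d_t * P):
d_0 = (P=1/3, Q=0, R=1/6, S=1/2)
  d_1[P] = 1/3*1/15 + 0*1/5 + 1/6*1/15 + 1/2*1/15 = 1/15
  d_1[Q] = 1/3*2/5 + 0*1/5 + 1/6*2/5 + 1/2*2/15 = 4/15
  d_1[R] = 1/3*1/3 + 0*1/15 + 1/6*1/3 + 1/2*1/3 = 1/3
  d_1[S] = 1/3*1/5 + 0*8/15 + 1/6*1/5 + 1/2*7/15 = 1/3
d_1 = (P=1/15, Q=4/15, R=1/3, S=1/3)
  d_2[P] = 1/15*1/15 + 4/15*1/5 + 1/3*1/15 + 1/3*1/15 = 23/225
  d_2[Q] = 1/15*2/5 + 4/15*1/5 + 1/3*2/5 + 1/3*2/15 = 58/225
  d_2[R] = 1/15*1/3 + 4/15*1/15 + 1/3*1/3 + 1/3*1/3 = 59/225
  d_2[S] = 1/15*1/5 + 4/15*8/15 + 1/3*1/5 + 1/3*7/15 = 17/45
d_2 = (P=23/225, Q=58/225, R=59/225, S=17/45)
  d_3[P] = 23/225*1/15 + 58/225*1/5 + 59/225*1/15 + 17/45*1/15 = 341/3375
  d_3[Q] = 23/225*2/5 + 58/225*1/5 + 59/225*2/5 + 17/45*2/15 = 836/3375
  d_3[R] = 23/225*1/3 + 58/225*1/15 + 59/225*1/3 + 17/45*1/3 = 893/3375
  d_3[S] = 23/225*1/5 + 58/225*8/15 + 59/225*1/5 + 17/45*7/15 = 29/75
d_3 = (P=341/3375, Q=836/3375, R=893/3375, S=29/75)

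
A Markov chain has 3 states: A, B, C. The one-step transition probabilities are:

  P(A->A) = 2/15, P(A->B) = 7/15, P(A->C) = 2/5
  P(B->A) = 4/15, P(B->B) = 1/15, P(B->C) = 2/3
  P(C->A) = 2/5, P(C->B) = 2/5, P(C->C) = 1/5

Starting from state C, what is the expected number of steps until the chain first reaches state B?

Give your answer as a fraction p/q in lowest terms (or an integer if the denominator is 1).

Answer: 19/8

Derivation:
Let h_i = expected steps to first reach B from state i.
Boundary: h_B = 0.
First-step equations for the other states:
  h_A = 1 + 2/15*h_A + 7/15*h_B + 2/5*h_C
  h_C = 1 + 2/5*h_A + 2/5*h_B + 1/5*h_C

Substituting h_B = 0 and rearranging gives the linear system (I - Q) h = 1:
  [13/15, -2/5] . (h_A, h_C) = 1
  [-2/5, 4/5] . (h_A, h_C) = 1

Solving yields:
  h_A = 9/4
  h_C = 19/8

Starting state is C, so the expected hitting time is h_C = 19/8.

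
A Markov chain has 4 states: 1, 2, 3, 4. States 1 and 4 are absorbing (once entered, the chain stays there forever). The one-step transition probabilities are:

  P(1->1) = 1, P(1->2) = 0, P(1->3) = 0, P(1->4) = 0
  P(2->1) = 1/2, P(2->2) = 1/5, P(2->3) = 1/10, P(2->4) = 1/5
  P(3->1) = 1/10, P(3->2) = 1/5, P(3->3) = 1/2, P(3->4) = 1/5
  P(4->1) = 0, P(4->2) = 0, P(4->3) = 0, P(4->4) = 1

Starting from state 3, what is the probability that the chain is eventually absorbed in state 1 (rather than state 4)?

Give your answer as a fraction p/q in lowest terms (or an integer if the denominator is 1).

Let a_i = P(absorbed in 1 | start in state i).
Boundary conditions: a_1 = 1, a_4 = 0.
For each transient state i, a_i = sum_j P(i->j) * a_j:
  a_2 = 1/2*a_1 + 1/5*a_2 + 1/10*a_3 + 1/5*a_4
  a_3 = 1/10*a_1 + 1/5*a_2 + 1/2*a_3 + 1/5*a_4

Substituting a_1 = 1 and a_4 = 0, rearrange to (I - Q) a = r where r[i] = P(i -> 1):
  [4/5, -1/10] . (a_2, a_3) = 1/2
  [-1/5, 1/2] . (a_2, a_3) = 1/10

Solving yields:
  a_2 = 13/19
  a_3 = 9/19

Starting state is 3, so the absorption probability is a_3 = 9/19.

Answer: 9/19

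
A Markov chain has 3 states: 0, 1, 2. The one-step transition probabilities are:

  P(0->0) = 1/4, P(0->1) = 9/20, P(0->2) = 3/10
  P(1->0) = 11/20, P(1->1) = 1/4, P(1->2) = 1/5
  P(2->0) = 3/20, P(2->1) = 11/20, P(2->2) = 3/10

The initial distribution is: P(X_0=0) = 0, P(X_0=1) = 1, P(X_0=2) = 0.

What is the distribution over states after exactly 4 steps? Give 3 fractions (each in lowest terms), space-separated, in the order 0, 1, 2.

Answer: 1369/4000 3971/10000 5213/20000

Derivation:
Propagating the distribution step by step (d_{t+1} = d_t * P):
d_0 = (0=0, 1=1, 2=0)
  d_1[0] = 0*1/4 + 1*11/20 + 0*3/20 = 11/20
  d_1[1] = 0*9/20 + 1*1/4 + 0*11/20 = 1/4
  d_1[2] = 0*3/10 + 1*1/5 + 0*3/10 = 1/5
d_1 = (0=11/20, 1=1/4, 2=1/5)
  d_2[0] = 11/20*1/4 + 1/4*11/20 + 1/5*3/20 = 61/200
  d_2[1] = 11/20*9/20 + 1/4*1/4 + 1/5*11/20 = 21/50
  d_2[2] = 11/20*3/10 + 1/4*1/5 + 1/5*3/10 = 11/40
d_2 = (0=61/200, 1=21/50, 2=11/40)
  d_3[0] = 61/200*1/4 + 21/50*11/20 + 11/40*3/20 = 697/2000
  d_3[1] = 61/200*9/20 + 21/50*1/4 + 11/40*11/20 = 787/2000
  d_3[2] = 61/200*3/10 + 21/50*1/5 + 11/40*3/10 = 129/500
d_3 = (0=697/2000, 1=787/2000, 2=129/500)
  d_4[0] = 697/2000*1/4 + 787/2000*11/20 + 129/500*3/20 = 1369/4000
  d_4[1] = 697/2000*9/20 + 787/2000*1/4 + 129/500*11/20 = 3971/10000
  d_4[2] = 697/2000*3/10 + 787/2000*1/5 + 129/500*3/10 = 5213/20000
d_4 = (0=1369/4000, 1=3971/10000, 2=5213/20000)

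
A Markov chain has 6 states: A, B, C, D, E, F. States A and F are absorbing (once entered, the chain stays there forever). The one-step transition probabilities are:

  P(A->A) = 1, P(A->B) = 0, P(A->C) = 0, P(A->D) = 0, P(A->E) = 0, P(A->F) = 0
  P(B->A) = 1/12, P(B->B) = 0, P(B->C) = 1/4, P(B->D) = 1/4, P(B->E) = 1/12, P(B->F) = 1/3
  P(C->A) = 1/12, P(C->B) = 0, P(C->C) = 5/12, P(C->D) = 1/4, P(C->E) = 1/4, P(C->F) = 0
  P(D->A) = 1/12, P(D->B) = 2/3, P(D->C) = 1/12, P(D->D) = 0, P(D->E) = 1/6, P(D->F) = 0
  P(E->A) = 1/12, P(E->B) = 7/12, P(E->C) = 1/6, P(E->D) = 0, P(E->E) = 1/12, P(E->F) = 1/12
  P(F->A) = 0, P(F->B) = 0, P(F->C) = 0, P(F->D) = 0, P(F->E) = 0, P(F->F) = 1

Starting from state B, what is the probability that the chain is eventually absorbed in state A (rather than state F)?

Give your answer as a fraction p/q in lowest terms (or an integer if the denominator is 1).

Let a_i = P(absorbed in A | start in state i).
Boundary conditions: a_A = 1, a_F = 0.
For each transient state i, a_i = sum_j P(i->j) * a_j:
  a_B = 1/12*a_A + 0*a_B + 1/4*a_C + 1/4*a_D + 1/12*a_E + 1/3*a_F
  a_C = 1/12*a_A + 0*a_B + 5/12*a_C + 1/4*a_D + 1/4*a_E + 0*a_F
  a_D = 1/12*a_A + 2/3*a_B + 1/12*a_C + 0*a_D + 1/6*a_E + 0*a_F
  a_E = 1/12*a_A + 7/12*a_B + 1/6*a_C + 0*a_D + 1/12*a_E + 1/12*a_F

Substituting a_A = 1 and a_F = 0, rearrange to (I - Q) a = r where r[i] = P(i -> A):
  [1, -1/4, -1/4, -1/12] . (a_B, a_C, a_D, a_E) = 1/12
  [0, 7/12, -1/4, -1/4] . (a_B, a_C, a_D, a_E) = 1/12
  [-2/3, -1/12, 1, -1/6] . (a_B, a_C, a_D, a_E) = 1/12
  [-7/12, -1/6, 0, 11/12] . (a_B, a_C, a_D, a_E) = 1/12

Solving yields:
  a_B = 44/127
  a_C = 63/127
  a_D = 161/381
  a_E = 51/127

Starting state is B, so the absorption probability is a_B = 44/127.

Answer: 44/127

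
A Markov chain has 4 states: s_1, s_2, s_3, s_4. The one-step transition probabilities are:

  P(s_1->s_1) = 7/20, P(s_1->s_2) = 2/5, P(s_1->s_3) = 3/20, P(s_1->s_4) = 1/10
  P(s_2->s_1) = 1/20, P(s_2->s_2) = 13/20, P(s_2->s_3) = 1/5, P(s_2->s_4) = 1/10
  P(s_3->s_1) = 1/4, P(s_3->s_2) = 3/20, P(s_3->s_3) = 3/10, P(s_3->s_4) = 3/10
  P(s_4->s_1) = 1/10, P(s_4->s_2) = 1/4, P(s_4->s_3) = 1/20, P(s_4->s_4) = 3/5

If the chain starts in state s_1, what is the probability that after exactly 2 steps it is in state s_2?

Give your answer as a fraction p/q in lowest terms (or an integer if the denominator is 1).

Computing P^2 by repeated multiplication:
P^1 =
  s_1: [7/20, 2/5, 3/20, 1/10]
  s_2: [1/20, 13/20, 1/5, 1/10]
  s_3: [1/4, 3/20, 3/10, 3/10]
  s_4: [1/10, 1/4, 1/20, 3/5]
P^2 =
  s_1: [19/100, 179/400, 73/400, 9/50]
  s_2: [11/100, 199/400, 81/400, 19/100]
  s_3: [1/5, 127/400, 69/400, 31/100]
  s_4: [3/25, 9/25, 11/100, 41/100]

(P^2)[s_1 -> s_2] = 179/400

Answer: 179/400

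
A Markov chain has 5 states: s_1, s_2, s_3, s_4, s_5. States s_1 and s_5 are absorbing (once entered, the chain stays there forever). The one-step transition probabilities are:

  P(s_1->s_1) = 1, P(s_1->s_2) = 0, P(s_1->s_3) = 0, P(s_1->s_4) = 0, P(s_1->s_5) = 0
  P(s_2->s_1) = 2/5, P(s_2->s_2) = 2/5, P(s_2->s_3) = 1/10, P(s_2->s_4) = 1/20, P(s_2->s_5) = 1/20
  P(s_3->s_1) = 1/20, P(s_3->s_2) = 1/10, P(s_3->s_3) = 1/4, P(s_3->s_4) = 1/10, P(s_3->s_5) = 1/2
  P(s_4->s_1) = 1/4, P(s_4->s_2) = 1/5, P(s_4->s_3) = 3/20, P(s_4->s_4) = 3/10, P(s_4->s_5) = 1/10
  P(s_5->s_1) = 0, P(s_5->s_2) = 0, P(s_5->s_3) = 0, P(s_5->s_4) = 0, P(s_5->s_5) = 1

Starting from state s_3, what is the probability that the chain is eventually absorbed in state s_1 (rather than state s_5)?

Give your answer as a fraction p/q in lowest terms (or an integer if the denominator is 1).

Answer: 97/385

Derivation:
Let a_i = P(absorbed in s_1 | start in state i).
Boundary conditions: a_s_1 = 1, a_s_5 = 0.
For each transient state i, a_i = sum_j P(i->j) * a_j:
  a_s_2 = 2/5*a_s_1 + 2/5*a_s_2 + 1/10*a_s_3 + 1/20*a_s_4 + 1/20*a_s_5
  a_s_3 = 1/20*a_s_1 + 1/10*a_s_2 + 1/4*a_s_3 + 1/10*a_s_4 + 1/2*a_s_5
  a_s_4 = 1/4*a_s_1 + 1/5*a_s_2 + 3/20*a_s_3 + 3/10*a_s_4 + 1/10*a_s_5

Substituting a_s_1 = 1 and a_s_5 = 0, rearrange to (I - Q) a = r where r[i] = P(i -> s_1):
  [3/5, -1/10, -1/20] . (a_s_2, a_s_3, a_s_4) = 2/5
  [-1/10, 3/4, -1/10] . (a_s_2, a_s_3, a_s_4) = 1/20
  [-1/5, -3/20, 7/10] . (a_s_2, a_s_3, a_s_4) = 1/4

Solving yields:
  a_s_2 = 293/385
  a_s_3 = 97/385
  a_s_4 = 22/35

Starting state is s_3, so the absorption probability is a_s_3 = 97/385.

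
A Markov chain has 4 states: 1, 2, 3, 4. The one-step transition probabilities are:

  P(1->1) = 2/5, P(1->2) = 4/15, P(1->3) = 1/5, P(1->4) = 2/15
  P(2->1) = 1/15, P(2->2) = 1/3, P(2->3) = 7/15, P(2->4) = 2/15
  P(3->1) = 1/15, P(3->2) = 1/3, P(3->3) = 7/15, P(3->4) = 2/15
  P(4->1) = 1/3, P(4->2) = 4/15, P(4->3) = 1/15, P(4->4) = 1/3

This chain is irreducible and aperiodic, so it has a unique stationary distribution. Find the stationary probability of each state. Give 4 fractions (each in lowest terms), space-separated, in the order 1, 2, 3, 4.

The stationary distribution satisfies pi = pi * P, i.e.:
  pi_1 = 2/5*pi_1 + 1/15*pi_2 + 1/15*pi_3 + 1/3*pi_4
  pi_2 = 4/15*pi_1 + 1/3*pi_2 + 1/3*pi_3 + 4/15*pi_4
  pi_3 = 1/5*pi_1 + 7/15*pi_2 + 7/15*pi_3 + 1/15*pi_4
  pi_4 = 2/15*pi_1 + 2/15*pi_2 + 2/15*pi_3 + 1/3*pi_4
with normalization: pi_1 + pi_2 + pi_3 + pi_4 = 1.

Using the first 3 balance equations plus normalization, the linear system A*pi = b is:
  [-3/5, 1/15, 1/15, 1/3] . pi = 0
  [4/15, -2/3, 1/3, 4/15] . pi = 0
  [1/5, 7/15, -8/15, 1/15] . pi = 0
  [1, 1, 1, 1] . pi = 1

Solving yields:
  pi_1 = 1/6
  pi_2 = 14/45
  pi_3 = 16/45
  pi_4 = 1/6

Verification (pi * P):
  1/6*2/5 + 14/45*1/15 + 16/45*1/15 + 1/6*1/3 = 1/6 = pi_1  (ok)
  1/6*4/15 + 14/45*1/3 + 16/45*1/3 + 1/6*4/15 = 14/45 = pi_2  (ok)
  1/6*1/5 + 14/45*7/15 + 16/45*7/15 + 1/6*1/15 = 16/45 = pi_3  (ok)
  1/6*2/15 + 14/45*2/15 + 16/45*2/15 + 1/6*1/3 = 1/6 = pi_4  (ok)

Answer: 1/6 14/45 16/45 1/6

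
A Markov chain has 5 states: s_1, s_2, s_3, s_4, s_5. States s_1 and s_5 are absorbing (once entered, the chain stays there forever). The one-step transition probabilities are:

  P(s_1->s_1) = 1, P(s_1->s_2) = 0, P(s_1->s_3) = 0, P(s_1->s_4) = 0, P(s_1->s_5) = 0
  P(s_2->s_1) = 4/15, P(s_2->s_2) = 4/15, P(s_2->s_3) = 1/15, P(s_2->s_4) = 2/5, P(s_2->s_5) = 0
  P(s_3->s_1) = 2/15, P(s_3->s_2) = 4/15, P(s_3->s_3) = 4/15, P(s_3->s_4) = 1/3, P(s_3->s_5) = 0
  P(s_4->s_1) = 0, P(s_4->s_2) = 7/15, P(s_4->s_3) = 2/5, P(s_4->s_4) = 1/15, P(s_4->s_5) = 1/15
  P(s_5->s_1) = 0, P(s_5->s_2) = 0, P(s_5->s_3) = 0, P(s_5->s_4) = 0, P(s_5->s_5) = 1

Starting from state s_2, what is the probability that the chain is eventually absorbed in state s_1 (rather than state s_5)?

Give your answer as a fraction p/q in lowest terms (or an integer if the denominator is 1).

Let a_i = P(absorbed in s_1 | start in state i).
Boundary conditions: a_s_1 = 1, a_s_5 = 0.
For each transient state i, a_i = sum_j P(i->j) * a_j:
  a_s_2 = 4/15*a_s_1 + 4/15*a_s_2 + 1/15*a_s_3 + 2/5*a_s_4 + 0*a_s_5
  a_s_3 = 2/15*a_s_1 + 4/15*a_s_2 + 4/15*a_s_3 + 1/3*a_s_4 + 0*a_s_5
  a_s_4 = 0*a_s_1 + 7/15*a_s_2 + 2/5*a_s_3 + 1/15*a_s_4 + 1/15*a_s_5

Substituting a_s_1 = 1 and a_s_5 = 0, rearrange to (I - Q) a = r where r[i] = P(i -> s_1):
  [11/15, -1/15, -2/5] . (a_s_2, a_s_3, a_s_4) = 4/15
  [-4/15, 11/15, -1/3] . (a_s_2, a_s_3, a_s_4) = 2/15
  [-7/15, -2/5, 14/15] . (a_s_2, a_s_3, a_s_4) = 0

Solving yields:
  a_s_2 = 596/667
  a_s_3 = 588/667
  a_s_4 = 550/667

Starting state is s_2, so the absorption probability is a_s_2 = 596/667.

Answer: 596/667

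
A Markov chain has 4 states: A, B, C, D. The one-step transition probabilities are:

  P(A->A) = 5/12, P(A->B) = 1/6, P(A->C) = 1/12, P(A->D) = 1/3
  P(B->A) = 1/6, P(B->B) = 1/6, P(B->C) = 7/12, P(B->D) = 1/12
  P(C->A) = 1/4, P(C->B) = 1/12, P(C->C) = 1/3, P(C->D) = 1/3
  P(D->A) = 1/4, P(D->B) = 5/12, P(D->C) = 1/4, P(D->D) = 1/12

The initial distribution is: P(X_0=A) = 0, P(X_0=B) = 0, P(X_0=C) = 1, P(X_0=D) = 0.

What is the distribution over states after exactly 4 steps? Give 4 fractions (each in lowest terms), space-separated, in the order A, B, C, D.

Propagating the distribution step by step (d_{t+1} = d_t * P):
d_0 = (A=0, B=0, C=1, D=0)
  d_1[A] = 0*5/12 + 0*1/6 + 1*1/4 + 0*1/4 = 1/4
  d_1[B] = 0*1/6 + 0*1/6 + 1*1/12 + 0*5/12 = 1/12
  d_1[C] = 0*1/12 + 0*7/12 + 1*1/3 + 0*1/4 = 1/3
  d_1[D] = 0*1/3 + 0*1/12 + 1*1/3 + 0*1/12 = 1/3
d_1 = (A=1/4, B=1/12, C=1/3, D=1/3)
  d_2[A] = 1/4*5/12 + 1/12*1/6 + 1/3*1/4 + 1/3*1/4 = 41/144
  d_2[B] = 1/4*1/6 + 1/12*1/6 + 1/3*1/12 + 1/3*5/12 = 2/9
  d_2[C] = 1/4*1/12 + 1/12*7/12 + 1/3*1/3 + 1/3*1/4 = 19/72
  d_2[D] = 1/4*1/3 + 1/12*1/12 + 1/3*1/3 + 1/3*1/12 = 11/48
d_2 = (A=41/144, B=2/9, C=19/72, D=11/48)
  d_3[A] = 41/144*5/12 + 2/9*1/6 + 19/72*1/4 + 11/48*1/4 = 241/864
  d_3[B] = 41/144*1/6 + 2/9*1/6 + 19/72*1/12 + 11/48*5/12 = 349/1728
  d_3[C] = 41/144*1/12 + 2/9*7/12 + 19/72*1/3 + 11/48*1/4 = 43/144
  d_3[D] = 41/144*1/3 + 2/9*1/12 + 19/72*1/3 + 11/48*1/12 = 127/576
d_3 = (A=241/864, B=349/1728, C=43/144, D=127/576)
  d_4[A] = 241/864*5/12 + 349/1728*1/6 + 43/144*1/4 + 127/576*1/4 = 1933/6912
  d_4[B] = 241/864*1/6 + 349/1728*1/6 + 43/144*1/12 + 127/576*5/12 = 1361/6912
  d_4[C] = 241/864*1/12 + 349/1728*7/12 + 43/144*1/3 + 127/576*1/4 = 511/1728
  d_4[D] = 241/864*1/3 + 349/1728*1/12 + 43/144*1/3 + 127/576*1/12 = 787/3456
d_4 = (A=1933/6912, B=1361/6912, C=511/1728, D=787/3456)

Answer: 1933/6912 1361/6912 511/1728 787/3456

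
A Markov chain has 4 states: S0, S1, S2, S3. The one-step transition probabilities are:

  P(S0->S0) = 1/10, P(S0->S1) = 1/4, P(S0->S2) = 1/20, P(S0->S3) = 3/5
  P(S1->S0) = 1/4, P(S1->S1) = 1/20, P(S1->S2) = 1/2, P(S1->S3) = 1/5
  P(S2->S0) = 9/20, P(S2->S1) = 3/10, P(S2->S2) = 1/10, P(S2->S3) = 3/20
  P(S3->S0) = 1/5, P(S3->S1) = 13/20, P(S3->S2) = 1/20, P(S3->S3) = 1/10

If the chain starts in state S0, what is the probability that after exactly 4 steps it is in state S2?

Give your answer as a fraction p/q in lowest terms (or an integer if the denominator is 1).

Answer: 27393/160000

Derivation:
Computing P^4 by repeated multiplication:
P^1 =
  S0: [1/10, 1/4, 1/20, 3/5]
  S1: [1/4, 1/20, 1/2, 1/5]
  S2: [9/20, 3/10, 1/10, 3/20]
  S3: [1/5, 13/20, 1/20, 1/10]
P^2 =
  S0: [43/200, 177/400, 33/200, 71/400]
  S1: [121/400, 69/200, 39/400, 51/200]
  S2: [39/200, 51/200, 19/100, 9/25]
  S3: [9/40, 13/80, 69/200, 107/400]
P^3 =
  S0: [387/1600, 963/4000, 2059/8000, 13/50]
  S1: [1691/8000, 2303/8000, 1681/8000, 93/320]
  S2: [963/4000, 141/400, 697/4000, 93/400]
  S3: [87/320, 1367/4000, 1123/8000, 123/500]
P^4 =
  S0: [40351/160000, 10199/32000, 27393/160000, 41261/160000]
  S1: [19663/80000, 51069/160000, 3801/20000, 39197/160000]
  S2: [18969/80000, 22497/80000, 17387/80000, 21147/80000]
  S3: [35999/160000, 45931/160000, 33729/160000, 44341/160000]

(P^4)[S0 -> S2] = 27393/160000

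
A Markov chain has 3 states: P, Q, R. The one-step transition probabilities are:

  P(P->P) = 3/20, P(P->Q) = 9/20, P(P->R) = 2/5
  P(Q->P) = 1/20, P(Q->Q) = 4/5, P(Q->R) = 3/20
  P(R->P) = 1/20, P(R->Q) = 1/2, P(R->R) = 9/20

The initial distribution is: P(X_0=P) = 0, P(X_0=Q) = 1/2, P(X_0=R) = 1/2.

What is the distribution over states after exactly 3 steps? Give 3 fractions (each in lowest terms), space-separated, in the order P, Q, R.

Propagating the distribution step by step (d_{t+1} = d_t * P):
d_0 = (P=0, Q=1/2, R=1/2)
  d_1[P] = 0*3/20 + 1/2*1/20 + 1/2*1/20 = 1/20
  d_1[Q] = 0*9/20 + 1/2*4/5 + 1/2*1/2 = 13/20
  d_1[R] = 0*2/5 + 1/2*3/20 + 1/2*9/20 = 3/10
d_1 = (P=1/20, Q=13/20, R=3/10)
  d_2[P] = 1/20*3/20 + 13/20*1/20 + 3/10*1/20 = 11/200
  d_2[Q] = 1/20*9/20 + 13/20*4/5 + 3/10*1/2 = 277/400
  d_2[R] = 1/20*2/5 + 13/20*3/20 + 3/10*9/20 = 101/400
d_2 = (P=11/200, Q=277/400, R=101/400)
  d_3[P] = 11/200*3/20 + 277/400*1/20 + 101/400*1/20 = 111/2000
  d_3[Q] = 11/200*9/20 + 277/400*4/5 + 101/400*1/2 = 141/200
  d_3[R] = 11/200*2/5 + 277/400*3/20 + 101/400*9/20 = 479/2000
d_3 = (P=111/2000, Q=141/200, R=479/2000)

Answer: 111/2000 141/200 479/2000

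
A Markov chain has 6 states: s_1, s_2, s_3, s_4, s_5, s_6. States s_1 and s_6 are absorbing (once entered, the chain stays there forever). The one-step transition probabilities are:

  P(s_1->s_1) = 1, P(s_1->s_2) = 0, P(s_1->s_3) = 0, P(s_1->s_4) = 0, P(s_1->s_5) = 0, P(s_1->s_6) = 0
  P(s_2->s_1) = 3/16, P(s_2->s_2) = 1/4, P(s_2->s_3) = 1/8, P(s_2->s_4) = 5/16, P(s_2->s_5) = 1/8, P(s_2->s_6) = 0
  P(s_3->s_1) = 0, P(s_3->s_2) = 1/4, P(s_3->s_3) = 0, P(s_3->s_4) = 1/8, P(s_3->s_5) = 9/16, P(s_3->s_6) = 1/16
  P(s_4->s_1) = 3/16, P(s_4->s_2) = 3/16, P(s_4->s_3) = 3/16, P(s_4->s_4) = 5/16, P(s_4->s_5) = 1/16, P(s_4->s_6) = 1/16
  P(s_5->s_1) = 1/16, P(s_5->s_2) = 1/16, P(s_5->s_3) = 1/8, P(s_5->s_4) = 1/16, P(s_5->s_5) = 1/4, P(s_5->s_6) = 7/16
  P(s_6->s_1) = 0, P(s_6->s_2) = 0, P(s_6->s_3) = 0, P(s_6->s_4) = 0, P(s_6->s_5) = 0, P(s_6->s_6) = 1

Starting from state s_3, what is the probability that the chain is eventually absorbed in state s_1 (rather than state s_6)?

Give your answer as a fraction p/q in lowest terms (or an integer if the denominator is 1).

Let a_i = P(absorbed in s_1 | start in state i).
Boundary conditions: a_s_1 = 1, a_s_6 = 0.
For each transient state i, a_i = sum_j P(i->j) * a_j:
  a_s_2 = 3/16*a_s_1 + 1/4*a_s_2 + 1/8*a_s_3 + 5/16*a_s_4 + 1/8*a_s_5 + 0*a_s_6
  a_s_3 = 0*a_s_1 + 1/4*a_s_2 + 0*a_s_3 + 1/8*a_s_4 + 9/16*a_s_5 + 1/16*a_s_6
  a_s_4 = 3/16*a_s_1 + 3/16*a_s_2 + 3/16*a_s_3 + 5/16*a_s_4 + 1/16*a_s_5 + 1/16*a_s_6
  a_s_5 = 1/16*a_s_1 + 1/16*a_s_2 + 1/8*a_s_3 + 1/16*a_s_4 + 1/4*a_s_5 + 7/16*a_s_6

Substituting a_s_1 = 1 and a_s_6 = 0, rearrange to (I - Q) a = r where r[i] = P(i -> s_1):
  [3/4, -1/8, -5/16, -1/8] . (a_s_2, a_s_3, a_s_4, a_s_5) = 3/16
  [-1/4, 1, -1/8, -9/16] . (a_s_2, a_s_3, a_s_4, a_s_5) = 0
  [-3/16, -3/16, 11/16, -1/16] . (a_s_2, a_s_3, a_s_4, a_s_5) = 3/16
  [-1/16, -1/8, -1/16, 3/4] . (a_s_2, a_s_3, a_s_4, a_s_5) = 1/16

Solving yields:
  a_s_2 = 9070/15847
  a_s_3 = 5424/15847
  a_s_4 = 8611/15847
  a_s_5 = 3698/15847

Starting state is s_3, so the absorption probability is a_s_3 = 5424/15847.

Answer: 5424/15847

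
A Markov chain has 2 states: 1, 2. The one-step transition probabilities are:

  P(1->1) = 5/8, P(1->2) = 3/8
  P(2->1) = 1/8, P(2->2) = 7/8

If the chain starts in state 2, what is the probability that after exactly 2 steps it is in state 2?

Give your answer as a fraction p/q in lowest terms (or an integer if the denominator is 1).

Answer: 13/16

Derivation:
Computing P^2 by repeated multiplication:
P^1 =
  1: [5/8, 3/8]
  2: [1/8, 7/8]
P^2 =
  1: [7/16, 9/16]
  2: [3/16, 13/16]

(P^2)[2 -> 2] = 13/16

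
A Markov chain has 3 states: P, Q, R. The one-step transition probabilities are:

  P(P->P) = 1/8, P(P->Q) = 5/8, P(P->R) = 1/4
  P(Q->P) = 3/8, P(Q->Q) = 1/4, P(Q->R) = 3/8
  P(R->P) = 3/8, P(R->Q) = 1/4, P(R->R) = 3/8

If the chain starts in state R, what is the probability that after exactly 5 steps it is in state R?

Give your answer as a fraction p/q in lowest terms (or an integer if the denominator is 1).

Answer: 1383/4096

Derivation:
Computing P^5 by repeated multiplication:
P^1 =
  P: [1/8, 5/8, 1/4]
  Q: [3/8, 1/4, 3/8]
  R: [3/8, 1/4, 3/8]
P^2 =
  P: [11/32, 19/64, 23/64]
  Q: [9/32, 25/64, 21/64]
  R: [9/32, 25/64, 21/64]
P^3 =
  P: [37/128, 97/256, 85/256]
  Q: [39/128, 91/256, 87/256]
  R: [39/128, 91/256, 87/256]
P^4 =
  P: [155/512, 367/1024, 347/1024]
  Q: [153/512, 373/1024, 345/1024]
  R: [153/512, 373/1024, 345/1024]
P^5 =
  P: [613/2048, 1489/4096, 1381/4096]
  Q: [615/2048, 1483/4096, 1383/4096]
  R: [615/2048, 1483/4096, 1383/4096]

(P^5)[R -> R] = 1383/4096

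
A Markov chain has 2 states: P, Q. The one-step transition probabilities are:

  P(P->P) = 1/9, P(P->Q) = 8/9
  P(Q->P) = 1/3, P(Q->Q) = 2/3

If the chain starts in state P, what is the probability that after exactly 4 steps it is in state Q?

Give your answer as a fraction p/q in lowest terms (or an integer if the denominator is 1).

Computing P^4 by repeated multiplication:
P^1 =
  P: [1/9, 8/9]
  Q: [1/3, 2/3]
P^2 =
  P: [25/81, 56/81]
  Q: [7/27, 20/27]
P^3 =
  P: [193/729, 536/729]
  Q: [67/243, 176/243]
P^4 =
  P: [1801/6561, 4760/6561]
  Q: [595/2187, 1592/2187]

(P^4)[P -> Q] = 4760/6561

Answer: 4760/6561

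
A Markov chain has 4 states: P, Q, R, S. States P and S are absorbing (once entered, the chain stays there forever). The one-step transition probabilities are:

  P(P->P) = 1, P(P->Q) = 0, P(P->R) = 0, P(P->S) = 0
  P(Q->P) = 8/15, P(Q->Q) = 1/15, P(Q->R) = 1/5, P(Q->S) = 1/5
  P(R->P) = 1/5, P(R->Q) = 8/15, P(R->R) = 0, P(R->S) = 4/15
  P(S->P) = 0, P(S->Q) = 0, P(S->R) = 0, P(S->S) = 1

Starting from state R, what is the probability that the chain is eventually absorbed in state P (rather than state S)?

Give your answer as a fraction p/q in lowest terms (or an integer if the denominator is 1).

Let a_i = P(absorbed in P | start in state i).
Boundary conditions: a_P = 1, a_S = 0.
For each transient state i, a_i = sum_j P(i->j) * a_j:
  a_Q = 8/15*a_P + 1/15*a_Q + 1/5*a_R + 1/5*a_S
  a_R = 1/5*a_P + 8/15*a_Q + 0*a_R + 4/15*a_S

Substituting a_P = 1 and a_S = 0, rearrange to (I - Q) a = r where r[i] = P(i -> P):
  [14/15, -1/5] . (a_Q, a_R) = 8/15
  [-8/15, 1] . (a_Q, a_R) = 1/5

Solving yields:
  a_Q = 43/62
  a_R = 53/93

Starting state is R, so the absorption probability is a_R = 53/93.

Answer: 53/93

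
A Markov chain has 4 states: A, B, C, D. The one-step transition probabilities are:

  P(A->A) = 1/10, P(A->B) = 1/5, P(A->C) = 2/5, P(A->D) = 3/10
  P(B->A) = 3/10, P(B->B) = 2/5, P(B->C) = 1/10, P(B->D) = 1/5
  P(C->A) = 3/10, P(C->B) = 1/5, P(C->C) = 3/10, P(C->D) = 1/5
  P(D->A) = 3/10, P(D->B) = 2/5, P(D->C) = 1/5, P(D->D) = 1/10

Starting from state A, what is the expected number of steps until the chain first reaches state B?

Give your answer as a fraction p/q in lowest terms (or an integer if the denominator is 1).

Answer: 650/159

Derivation:
Let h_i = expected steps to first reach B from state i.
Boundary: h_B = 0.
First-step equations for the other states:
  h_A = 1 + 1/10*h_A + 1/5*h_B + 2/5*h_C + 3/10*h_D
  h_C = 1 + 3/10*h_A + 1/5*h_B + 3/10*h_C + 1/5*h_D
  h_D = 1 + 3/10*h_A + 2/5*h_B + 1/5*h_C + 1/10*h_D

Substituting h_B = 0 and rearranging gives the linear system (I - Q) h = 1:
  [9/10, -2/5, -3/10] . (h_A, h_C, h_D) = 1
  [-3/10, 7/10, -1/5] . (h_A, h_C, h_D) = 1
  [-3/10, -1/5, 9/10] . (h_A, h_C, h_D) = 1

Solving yields:
  h_A = 650/159
  h_C = 220/53
  h_D = 180/53

Starting state is A, so the expected hitting time is h_A = 650/159.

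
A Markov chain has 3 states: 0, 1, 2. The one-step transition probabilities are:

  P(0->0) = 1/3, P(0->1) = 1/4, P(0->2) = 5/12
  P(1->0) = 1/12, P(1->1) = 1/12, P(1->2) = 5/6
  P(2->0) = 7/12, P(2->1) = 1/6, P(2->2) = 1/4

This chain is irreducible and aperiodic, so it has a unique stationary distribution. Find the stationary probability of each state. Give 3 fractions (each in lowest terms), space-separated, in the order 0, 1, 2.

The stationary distribution satisfies pi = pi * P, i.e.:
  pi_0 = 1/3*pi_0 + 1/12*pi_1 + 7/12*pi_2
  pi_1 = 1/4*pi_0 + 1/12*pi_1 + 1/6*pi_2
  pi_2 = 5/12*pi_0 + 5/6*pi_1 + 1/4*pi_2
with normalization: pi_0 + pi_1 + pi_2 = 1.

Using the first 2 balance equations plus normalization, the linear system A*pi = b is:
  [-2/3, 1/12, 7/12] . pi = 0
  [1/4, -11/12, 1/6] . pi = 0
  [1, 1, 1] . pi = 1

Solving yields:
  pi_0 = 79/201
  pi_1 = 37/201
  pi_2 = 85/201

Verification (pi * P):
  79/201*1/3 + 37/201*1/12 + 85/201*7/12 = 79/201 = pi_0  (ok)
  79/201*1/4 + 37/201*1/12 + 85/201*1/6 = 37/201 = pi_1  (ok)
  79/201*5/12 + 37/201*5/6 + 85/201*1/4 = 85/201 = pi_2  (ok)

Answer: 79/201 37/201 85/201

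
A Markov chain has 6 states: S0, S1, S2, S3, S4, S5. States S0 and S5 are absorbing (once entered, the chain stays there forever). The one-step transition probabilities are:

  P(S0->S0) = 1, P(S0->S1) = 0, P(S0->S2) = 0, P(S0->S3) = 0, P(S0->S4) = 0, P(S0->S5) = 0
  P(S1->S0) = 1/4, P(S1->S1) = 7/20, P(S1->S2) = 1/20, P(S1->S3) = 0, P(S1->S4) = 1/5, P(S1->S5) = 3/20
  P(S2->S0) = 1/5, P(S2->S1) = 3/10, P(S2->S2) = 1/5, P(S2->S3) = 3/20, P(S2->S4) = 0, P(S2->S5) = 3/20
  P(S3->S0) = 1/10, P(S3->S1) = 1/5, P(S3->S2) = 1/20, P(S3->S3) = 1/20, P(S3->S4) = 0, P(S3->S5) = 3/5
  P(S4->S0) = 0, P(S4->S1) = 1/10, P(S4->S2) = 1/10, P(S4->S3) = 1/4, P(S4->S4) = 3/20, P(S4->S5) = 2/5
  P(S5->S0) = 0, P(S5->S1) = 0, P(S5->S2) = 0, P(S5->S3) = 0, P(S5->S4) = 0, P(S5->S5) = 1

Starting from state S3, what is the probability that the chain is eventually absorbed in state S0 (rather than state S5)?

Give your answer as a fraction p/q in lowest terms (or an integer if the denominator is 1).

Answer: 13718/59563

Derivation:
Let a_i = P(absorbed in S0 | start in state i).
Boundary conditions: a_S0 = 1, a_S5 = 0.
For each transient state i, a_i = sum_j P(i->j) * a_j:
  a_S1 = 1/4*a_S0 + 7/20*a_S1 + 1/20*a_S2 + 0*a_S3 + 1/5*a_S4 + 3/20*a_S5
  a_S2 = 1/5*a_S0 + 3/10*a_S1 + 1/5*a_S2 + 3/20*a_S3 + 0*a_S4 + 3/20*a_S5
  a_S3 = 1/10*a_S0 + 1/5*a_S1 + 1/20*a_S2 + 1/20*a_S3 + 0*a_S4 + 3/5*a_S5
  a_S4 = 0*a_S0 + 1/10*a_S1 + 1/10*a_S2 + 1/4*a_S3 + 3/20*a_S4 + 2/5*a_S5

Substituting a_S0 = 1 and a_S5 = 0, rearrange to (I - Q) a = r where r[i] = P(i -> S0):
  [13/20, -1/20, 0, -1/5] . (a_S1, a_S2, a_S3, a_S4) = 1/4
  [-3/10, 4/5, -3/20, 0] . (a_S1, a_S2, a_S3, a_S4) = 1/5
  [-1/5, -1/20, 19/20, 0] . (a_S1, a_S2, a_S3, a_S4) = 1/10
  [-1/10, -1/10, -1/4, 17/20] . (a_S1, a_S2, a_S3, a_S4) = 0

Solving yields:
  a_S1 = 28355/59563
  a_S2 = 28096/59563
  a_S3 = 13718/59563
  a_S4 = 10676/59563

Starting state is S3, so the absorption probability is a_S3 = 13718/59563.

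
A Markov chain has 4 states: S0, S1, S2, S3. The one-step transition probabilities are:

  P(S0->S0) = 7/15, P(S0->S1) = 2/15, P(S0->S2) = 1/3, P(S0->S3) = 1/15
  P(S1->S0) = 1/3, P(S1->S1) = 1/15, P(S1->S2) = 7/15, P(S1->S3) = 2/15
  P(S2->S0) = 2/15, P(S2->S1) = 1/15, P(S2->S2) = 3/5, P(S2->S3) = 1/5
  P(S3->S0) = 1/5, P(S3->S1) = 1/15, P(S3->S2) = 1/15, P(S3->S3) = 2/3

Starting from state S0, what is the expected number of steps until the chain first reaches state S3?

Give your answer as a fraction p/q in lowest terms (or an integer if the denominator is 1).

Answer: 890/121

Derivation:
Let h_i = expected steps to first reach S3 from state i.
Boundary: h_S3 = 0.
First-step equations for the other states:
  h_S0 = 1 + 7/15*h_S0 + 2/15*h_S1 + 1/3*h_S2 + 1/15*h_S3
  h_S1 = 1 + 1/3*h_S0 + 1/15*h_S1 + 7/15*h_S2 + 2/15*h_S3
  h_S2 = 1 + 2/15*h_S0 + 1/15*h_S1 + 3/5*h_S2 + 1/5*h_S3

Substituting h_S3 = 0 and rearranging gives the linear system (I - Q) h = 1:
  [8/15, -2/15, -1/3] . (h_S0, h_S1, h_S2) = 1
  [-1/3, 14/15, -7/15] . (h_S0, h_S1, h_S2) = 1
  [-2/15, -1/15, 2/5] . (h_S0, h_S1, h_S2) = 1

Solving yields:
  h_S0 = 890/121
  h_S1 = 815/121
  h_S2 = 735/121

Starting state is S0, so the expected hitting time is h_S0 = 890/121.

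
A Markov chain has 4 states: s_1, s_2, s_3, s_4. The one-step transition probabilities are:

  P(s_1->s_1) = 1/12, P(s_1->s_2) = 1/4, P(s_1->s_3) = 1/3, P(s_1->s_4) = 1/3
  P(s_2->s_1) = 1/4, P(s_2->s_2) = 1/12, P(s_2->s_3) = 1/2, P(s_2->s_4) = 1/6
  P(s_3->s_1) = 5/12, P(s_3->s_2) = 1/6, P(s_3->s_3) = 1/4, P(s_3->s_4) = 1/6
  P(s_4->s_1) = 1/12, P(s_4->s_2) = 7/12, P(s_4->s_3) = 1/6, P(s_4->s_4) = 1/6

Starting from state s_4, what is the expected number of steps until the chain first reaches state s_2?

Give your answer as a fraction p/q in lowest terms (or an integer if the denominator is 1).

Answer: 744/331

Derivation:
Let h_i = expected steps to first reach s_2 from state i.
Boundary: h_s_2 = 0.
First-step equations for the other states:
  h_s_1 = 1 + 1/12*h_s_1 + 1/4*h_s_2 + 1/3*h_s_3 + 1/3*h_s_4
  h_s_3 = 1 + 5/12*h_s_1 + 1/6*h_s_2 + 1/4*h_s_3 + 1/6*h_s_4
  h_s_4 = 1 + 1/12*h_s_1 + 7/12*h_s_2 + 1/6*h_s_3 + 1/6*h_s_4

Substituting h_s_2 = 0 and rearranging gives the linear system (I - Q) h = 1:
  [11/12, -1/3, -1/3] . (h_s_1, h_s_3, h_s_4) = 1
  [-5/12, 3/4, -1/6] . (h_s_1, h_s_3, h_s_4) = 1
  [-1/12, -1/6, 5/6] . (h_s_1, h_s_3, h_s_4) = 1

Solving yields:
  h_s_1 = 1068/331
  h_s_3 = 1200/331
  h_s_4 = 744/331

Starting state is s_4, so the expected hitting time is h_s_4 = 744/331.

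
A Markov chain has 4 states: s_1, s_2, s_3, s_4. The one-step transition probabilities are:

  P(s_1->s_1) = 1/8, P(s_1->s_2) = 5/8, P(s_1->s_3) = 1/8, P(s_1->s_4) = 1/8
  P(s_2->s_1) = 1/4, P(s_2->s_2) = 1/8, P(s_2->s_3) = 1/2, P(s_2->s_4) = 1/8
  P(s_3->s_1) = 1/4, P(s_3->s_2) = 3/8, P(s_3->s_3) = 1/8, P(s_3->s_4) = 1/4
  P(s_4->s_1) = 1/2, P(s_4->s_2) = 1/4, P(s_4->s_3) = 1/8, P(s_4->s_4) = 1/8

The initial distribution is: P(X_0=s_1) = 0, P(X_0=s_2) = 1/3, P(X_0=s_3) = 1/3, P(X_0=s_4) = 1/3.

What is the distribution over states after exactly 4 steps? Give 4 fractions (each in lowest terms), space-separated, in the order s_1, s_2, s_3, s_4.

Answer: 131/512 695/2048 505/2048 81/512

Derivation:
Propagating the distribution step by step (d_{t+1} = d_t * P):
d_0 = (s_1=0, s_2=1/3, s_3=1/3, s_4=1/3)
  d_1[s_1] = 0*1/8 + 1/3*1/4 + 1/3*1/4 + 1/3*1/2 = 1/3
  d_1[s_2] = 0*5/8 + 1/3*1/8 + 1/3*3/8 + 1/3*1/4 = 1/4
  d_1[s_3] = 0*1/8 + 1/3*1/2 + 1/3*1/8 + 1/3*1/8 = 1/4
  d_1[s_4] = 0*1/8 + 1/3*1/8 + 1/3*1/4 + 1/3*1/8 = 1/6
d_1 = (s_1=1/3, s_2=1/4, s_3=1/4, s_4=1/6)
  d_2[s_1] = 1/3*1/8 + 1/4*1/4 + 1/4*1/4 + 1/6*1/2 = 1/4
  d_2[s_2] = 1/3*5/8 + 1/4*1/8 + 1/4*3/8 + 1/6*1/4 = 3/8
  d_2[s_3] = 1/3*1/8 + 1/4*1/2 + 1/4*1/8 + 1/6*1/8 = 7/32
  d_2[s_4] = 1/3*1/8 + 1/4*1/8 + 1/4*1/4 + 1/6*1/8 = 5/32
d_2 = (s_1=1/4, s_2=3/8, s_3=7/32, s_4=5/32)
  d_3[s_1] = 1/4*1/8 + 3/8*1/4 + 7/32*1/4 + 5/32*1/2 = 33/128
  d_3[s_2] = 1/4*5/8 + 3/8*1/8 + 7/32*3/8 + 5/32*1/4 = 83/256
  d_3[s_3] = 1/4*1/8 + 3/8*1/2 + 7/32*1/8 + 5/32*1/8 = 17/64
  d_3[s_4] = 1/4*1/8 + 3/8*1/8 + 7/32*1/4 + 5/32*1/8 = 39/256
d_3 = (s_1=33/128, s_2=83/256, s_3=17/64, s_4=39/256)
  d_4[s_1] = 33/128*1/8 + 83/256*1/4 + 17/64*1/4 + 39/256*1/2 = 131/512
  d_4[s_2] = 33/128*5/8 + 83/256*1/8 + 17/64*3/8 + 39/256*1/4 = 695/2048
  d_4[s_3] = 33/128*1/8 + 83/256*1/2 + 17/64*1/8 + 39/256*1/8 = 505/2048
  d_4[s_4] = 33/128*1/8 + 83/256*1/8 + 17/64*1/4 + 39/256*1/8 = 81/512
d_4 = (s_1=131/512, s_2=695/2048, s_3=505/2048, s_4=81/512)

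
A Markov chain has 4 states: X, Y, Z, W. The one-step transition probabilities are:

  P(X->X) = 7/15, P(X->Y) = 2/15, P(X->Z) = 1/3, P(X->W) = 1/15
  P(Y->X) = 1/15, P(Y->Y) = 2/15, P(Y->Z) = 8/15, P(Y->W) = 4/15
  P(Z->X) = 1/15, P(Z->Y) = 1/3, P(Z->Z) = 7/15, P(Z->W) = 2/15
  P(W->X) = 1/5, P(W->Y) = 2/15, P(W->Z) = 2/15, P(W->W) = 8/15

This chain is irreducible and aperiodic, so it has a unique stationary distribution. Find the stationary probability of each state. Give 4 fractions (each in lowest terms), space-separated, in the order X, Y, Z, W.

The stationary distribution satisfies pi = pi * P, i.e.:
  pi_X = 7/15*pi_X + 1/15*pi_Y + 1/15*pi_Z + 1/5*pi_W
  pi_Y = 2/15*pi_X + 2/15*pi_Y + 1/3*pi_Z + 2/15*pi_W
  pi_Z = 1/3*pi_X + 8/15*pi_Y + 7/15*pi_Z + 2/15*pi_W
  pi_W = 1/15*pi_X + 4/15*pi_Y + 2/15*pi_Z + 8/15*pi_W
with normalization: pi_X + pi_Y + pi_Z + pi_W = 1.

Using the first 3 balance equations plus normalization, the linear system A*pi = b is:
  [-8/15, 1/15, 1/15, 1/5] . pi = 0
  [2/15, -13/15, 1/3, 2/15] . pi = 0
  [1/3, 8/15, -8/15, 2/15] . pi = 0
  [1, 1, 1, 1] . pi = 1

Solving yields:
  pi_X = 1/6
  pi_Y = 5/24
  pi_Z = 3/8
  pi_W = 1/4

Verification (pi * P):
  1/6*7/15 + 5/24*1/15 + 3/8*1/15 + 1/4*1/5 = 1/6 = pi_X  (ok)
  1/6*2/15 + 5/24*2/15 + 3/8*1/3 + 1/4*2/15 = 5/24 = pi_Y  (ok)
  1/6*1/3 + 5/24*8/15 + 3/8*7/15 + 1/4*2/15 = 3/8 = pi_Z  (ok)
  1/6*1/15 + 5/24*4/15 + 3/8*2/15 + 1/4*8/15 = 1/4 = pi_W  (ok)

Answer: 1/6 5/24 3/8 1/4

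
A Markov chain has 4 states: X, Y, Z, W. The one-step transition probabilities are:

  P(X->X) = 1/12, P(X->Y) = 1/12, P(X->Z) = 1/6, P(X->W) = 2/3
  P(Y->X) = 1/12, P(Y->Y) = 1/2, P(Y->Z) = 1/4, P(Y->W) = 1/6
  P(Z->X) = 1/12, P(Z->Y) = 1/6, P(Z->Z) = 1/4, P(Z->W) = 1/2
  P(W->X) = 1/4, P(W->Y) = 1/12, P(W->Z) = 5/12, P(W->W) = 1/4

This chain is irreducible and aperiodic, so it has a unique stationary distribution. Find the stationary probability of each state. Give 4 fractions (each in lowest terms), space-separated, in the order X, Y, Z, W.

The stationary distribution satisfies pi = pi * P, i.e.:
  pi_X = 1/12*pi_X + 1/12*pi_Y + 1/12*pi_Z + 1/4*pi_W
  pi_Y = 1/12*pi_X + 1/2*pi_Y + 1/6*pi_Z + 1/12*pi_W
  pi_Z = 1/6*pi_X + 1/4*pi_Y + 1/4*pi_Z + 5/12*pi_W
  pi_W = 2/3*pi_X + 1/6*pi_Y + 1/2*pi_Z + 1/4*pi_W
with normalization: pi_X + pi_Y + pi_Z + pi_W = 1.

Using the first 3 balance equations plus normalization, the linear system A*pi = b is:
  [-11/12, 1/12, 1/12, 1/4] . pi = 0
  [1/12, -1/2, 1/6, 1/12] . pi = 0
  [1/6, 1/4, -3/4, 5/12] . pi = 0
  [1, 1, 1, 1] . pi = 1

Solving yields:
  pi_X = 49/338
  pi_Y = 251/1352
  pi_Z = 405/1352
  pi_W = 125/338

Verification (pi * P):
  49/338*1/12 + 251/1352*1/12 + 405/1352*1/12 + 125/338*1/4 = 49/338 = pi_X  (ok)
  49/338*1/12 + 251/1352*1/2 + 405/1352*1/6 + 125/338*1/12 = 251/1352 = pi_Y  (ok)
  49/338*1/6 + 251/1352*1/4 + 405/1352*1/4 + 125/338*5/12 = 405/1352 = pi_Z  (ok)
  49/338*2/3 + 251/1352*1/6 + 405/1352*1/2 + 125/338*1/4 = 125/338 = pi_W  (ok)

Answer: 49/338 251/1352 405/1352 125/338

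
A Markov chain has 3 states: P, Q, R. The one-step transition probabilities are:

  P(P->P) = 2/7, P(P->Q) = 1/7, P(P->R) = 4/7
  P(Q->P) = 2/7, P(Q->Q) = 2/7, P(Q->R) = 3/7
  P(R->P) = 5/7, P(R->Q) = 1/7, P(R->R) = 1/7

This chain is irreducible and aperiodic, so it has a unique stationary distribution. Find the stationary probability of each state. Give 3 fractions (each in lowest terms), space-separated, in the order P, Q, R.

Answer: 9/20 1/6 23/60

Derivation:
The stationary distribution satisfies pi = pi * P, i.e.:
  pi_P = 2/7*pi_P + 2/7*pi_Q + 5/7*pi_R
  pi_Q = 1/7*pi_P + 2/7*pi_Q + 1/7*pi_R
  pi_R = 4/7*pi_P + 3/7*pi_Q + 1/7*pi_R
with normalization: pi_P + pi_Q + pi_R = 1.

Using the first 2 balance equations plus normalization, the linear system A*pi = b is:
  [-5/7, 2/7, 5/7] . pi = 0
  [1/7, -5/7, 1/7] . pi = 0
  [1, 1, 1] . pi = 1

Solving yields:
  pi_P = 9/20
  pi_Q = 1/6
  pi_R = 23/60

Verification (pi * P):
  9/20*2/7 + 1/6*2/7 + 23/60*5/7 = 9/20 = pi_P  (ok)
  9/20*1/7 + 1/6*2/7 + 23/60*1/7 = 1/6 = pi_Q  (ok)
  9/20*4/7 + 1/6*3/7 + 23/60*1/7 = 23/60 = pi_R  (ok)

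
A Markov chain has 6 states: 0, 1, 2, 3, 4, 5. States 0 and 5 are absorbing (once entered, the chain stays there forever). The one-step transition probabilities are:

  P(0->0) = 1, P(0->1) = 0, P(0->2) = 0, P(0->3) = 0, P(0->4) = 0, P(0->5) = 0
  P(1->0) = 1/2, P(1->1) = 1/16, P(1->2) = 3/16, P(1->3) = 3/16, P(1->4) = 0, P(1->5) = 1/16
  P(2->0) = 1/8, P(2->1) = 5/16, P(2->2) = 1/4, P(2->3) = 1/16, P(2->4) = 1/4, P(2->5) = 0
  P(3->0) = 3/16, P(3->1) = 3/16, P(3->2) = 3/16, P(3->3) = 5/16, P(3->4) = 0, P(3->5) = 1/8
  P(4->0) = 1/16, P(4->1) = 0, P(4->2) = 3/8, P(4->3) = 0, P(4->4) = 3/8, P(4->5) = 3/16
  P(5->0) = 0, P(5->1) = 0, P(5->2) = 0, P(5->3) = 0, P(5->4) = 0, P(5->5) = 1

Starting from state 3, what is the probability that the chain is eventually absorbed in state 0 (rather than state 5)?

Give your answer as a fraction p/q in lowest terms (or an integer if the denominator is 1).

Answer: 1445/2056

Derivation:
Let a_i = P(absorbed in 0 | start in state i).
Boundary conditions: a_0 = 1, a_5 = 0.
For each transient state i, a_i = sum_j P(i->j) * a_j:
  a_1 = 1/2*a_0 + 1/16*a_1 + 3/16*a_2 + 3/16*a_3 + 0*a_4 + 1/16*a_5
  a_2 = 1/8*a_0 + 5/16*a_1 + 1/4*a_2 + 1/16*a_3 + 1/4*a_4 + 0*a_5
  a_3 = 3/16*a_0 + 3/16*a_1 + 3/16*a_2 + 5/16*a_3 + 0*a_4 + 1/8*a_5
  a_4 = 1/16*a_0 + 0*a_1 + 3/8*a_2 + 0*a_3 + 3/8*a_4 + 3/16*a_5

Substituting a_0 = 1 and a_5 = 0, rearrange to (I - Q) a = r where r[i] = P(i -> 0):
  [15/16, -3/16, -3/16, 0] . (a_1, a_2, a_3, a_4) = 1/2
  [-5/16, 3/4, -1/16, -1/4] . (a_1, a_2, a_3, a_4) = 1/8
  [-3/16, -3/16, 11/16, 0] . (a_1, a_2, a_3, a_4) = 3/16
  [0, -3/8, 0, 5/8] . (a_1, a_2, a_3, a_4) = 1/16

Solving yields:
  a_1 = 1695/2056
  a_2 = 2321/3084
  a_3 = 1445/2056
  a_4 = 567/1028

Starting state is 3, so the absorption probability is a_3 = 1445/2056.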